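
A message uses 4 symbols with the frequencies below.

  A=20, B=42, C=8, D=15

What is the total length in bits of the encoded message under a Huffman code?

Build the Huffman tree bottom-up:
combine C(8), D(15) → 23
combine A(20), 23 → 43
combine B(42), 43 → 85
The encoded length is the sum of every internal node's weight: 23 + 43 + 85 = 151 bits.

151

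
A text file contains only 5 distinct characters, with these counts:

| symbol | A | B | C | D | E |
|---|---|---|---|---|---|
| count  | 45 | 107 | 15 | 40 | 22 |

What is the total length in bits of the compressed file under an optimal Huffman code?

465

Build the Huffman tree bottom-up:
C(15) + E(22) → 37
37 + D(40) → 77
A(45) + 77 → 122
B(107) + 122 → 229
Each symbol's bit-cost is frequency × depth; summing gives 465 bits (equivalently 37 + 77 + 122 + 229).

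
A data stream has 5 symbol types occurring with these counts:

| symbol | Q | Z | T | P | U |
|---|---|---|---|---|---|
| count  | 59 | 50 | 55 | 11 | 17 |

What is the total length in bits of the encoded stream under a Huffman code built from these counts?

Greedily combine the two least-frequent nodes:
combine P(11), U(17) → 28
combine 28, Z(50) → 78
combine T(55), Q(59) → 114
combine 78, 114 → 192
Each symbol's bit-cost is frequency × depth; summing gives 412 bits (equivalently 28 + 78 + 114 + 192).

412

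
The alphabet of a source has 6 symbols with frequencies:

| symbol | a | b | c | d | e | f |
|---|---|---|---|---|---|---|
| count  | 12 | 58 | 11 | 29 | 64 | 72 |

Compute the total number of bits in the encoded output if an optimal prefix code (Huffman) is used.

Build the Huffman tree bottom-up:
c(11) + a(12) → 23
23 + d(29) → 52
52 + b(58) → 110
e(64) + f(72) → 136
110 + 136 → 246
The encoded length is the sum of every internal node's weight: 23 + 52 + 110 + 136 + 246 = 567 bits.

567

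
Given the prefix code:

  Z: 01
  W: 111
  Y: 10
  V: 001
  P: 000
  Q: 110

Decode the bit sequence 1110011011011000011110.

Read left to right; each codeword is recognised as soon as it completes (prefix code):
  111→W | 001→V | 10→Y | 110→Q | 110→Q | 000→P | 111→W | 10→Y
Decoded message: WVYQQPWY

WVYQQPWY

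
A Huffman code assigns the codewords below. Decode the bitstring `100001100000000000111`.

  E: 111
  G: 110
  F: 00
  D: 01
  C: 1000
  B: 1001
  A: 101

CDCFFFFE

Read left to right; each codeword is recognised as soon as it completes (prefix code):
  1000→C | 01→D | 1000→C | 00→F | 00→F | 00→F | 00→F | 111→E
Decoded message: CDCFFFFE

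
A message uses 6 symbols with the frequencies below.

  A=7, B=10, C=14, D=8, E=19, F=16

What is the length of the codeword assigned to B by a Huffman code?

Build the tree from the bottom:
combine A(7), D(8) → 15
combine B(10), C(14) → 24
combine 15, F(16) → 31
combine E(19), 24 → 43
combine 31, 43 → 74
B's leaf is at depth 3, giving a 3-bit codeword.

3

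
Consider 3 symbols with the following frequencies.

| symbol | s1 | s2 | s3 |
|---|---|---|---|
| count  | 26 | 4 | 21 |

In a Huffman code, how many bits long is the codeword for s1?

1

Repeatedly merge the two smallest:
s2(4) + s3(21) → 25
25 + s1(26) → 51
s1 sits one level below the root: a 1-bit codeword.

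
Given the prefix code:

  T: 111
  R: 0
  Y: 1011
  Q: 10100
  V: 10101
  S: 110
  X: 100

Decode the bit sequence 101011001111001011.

Read left to right; each codeword is recognised as soon as it completes (prefix code):
  10101→V | 100→X | 111→T | 100→X | 1011→Y
Decoded message: VXTXY

VXTXY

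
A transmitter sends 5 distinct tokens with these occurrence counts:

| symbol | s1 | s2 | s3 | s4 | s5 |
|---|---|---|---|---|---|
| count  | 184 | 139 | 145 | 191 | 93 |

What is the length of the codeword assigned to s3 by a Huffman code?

Repeatedly merge the two smallest:
combine s5(93), s2(139) → 232
combine s3(145), s1(184) → 329
combine s4(191), 232 → 423
combine 329, 423 → 752
s3 sits 2 levels below the root, so its codeword is 2 bits.

2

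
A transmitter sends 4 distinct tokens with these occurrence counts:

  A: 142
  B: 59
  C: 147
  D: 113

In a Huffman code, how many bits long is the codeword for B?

2

Huffman merges, smallest pair first:
merge B(59) and D(113): 172
merge A(142) and C(147): 289
merge 172 and 289: 461
B's leaf is at depth 2, giving a 2-bit codeword.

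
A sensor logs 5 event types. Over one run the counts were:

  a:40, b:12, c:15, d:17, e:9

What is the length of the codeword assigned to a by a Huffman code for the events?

1

Huffman merges, smallest pair first:
e(9) + b(12) → 21
c(15) + d(17) → 32
21 + 32 → 53
a(40) + 53 → 93
a is a child of the root — depth 1, so its codeword is a single bit.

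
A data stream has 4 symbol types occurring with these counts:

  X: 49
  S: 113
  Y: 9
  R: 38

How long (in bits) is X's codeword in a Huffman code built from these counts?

2

Build the tree from the bottom:
combine Y(9), R(38) → 47
combine 47, X(49) → 96
combine 96, S(113) → 209
X's leaf is at depth 2, giving a 2-bit codeword.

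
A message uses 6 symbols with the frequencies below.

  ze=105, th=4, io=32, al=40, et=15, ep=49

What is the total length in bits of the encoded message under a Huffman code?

544

Merge the two smallest weights repeatedly:
th(4) + et(15) → 19
19 + io(32) → 51
al(40) + ep(49) → 89
51 + 89 → 140
ze(105) + 140 → 245
The encoded length is the sum of every internal node's weight: 19 + 51 + 89 + 140 + 245 = 544 bits.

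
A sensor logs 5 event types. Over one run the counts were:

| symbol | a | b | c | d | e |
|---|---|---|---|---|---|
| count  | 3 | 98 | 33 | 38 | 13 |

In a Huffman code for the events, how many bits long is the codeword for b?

Huffman merges, smallest pair first:
combine a(3), e(13) → 16
combine 16, c(33) → 49
combine d(38), 49 → 87
combine 87, b(98) → 185
b sits one level below the root: a 1-bit codeword.

1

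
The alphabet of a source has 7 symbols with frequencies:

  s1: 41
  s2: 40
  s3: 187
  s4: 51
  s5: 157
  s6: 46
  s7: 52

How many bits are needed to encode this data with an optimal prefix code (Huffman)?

Greedily combine the two least-frequent nodes:
combine s2(40), s1(41) → 81
combine s6(46), s4(51) → 97
combine s7(52), 81 → 133
combine 97, 133 → 230
combine s5(157), s3(187) → 344
combine 230, 344 → 574
Total encoded bits = sum of merged weights = 81 + 97 + 133 + 230 + 344 + 574 = 1459.

1459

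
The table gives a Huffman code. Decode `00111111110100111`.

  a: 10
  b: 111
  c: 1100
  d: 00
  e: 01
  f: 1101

dbbfdb

Read left to right; each codeword is recognised as soon as it completes (prefix code):
  00→d | 111→b | 111→b | 1101→f | 00→d | 111→b
Decoded message: dbbfdb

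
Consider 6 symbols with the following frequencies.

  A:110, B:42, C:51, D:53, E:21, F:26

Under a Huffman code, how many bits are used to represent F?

4

Build the tree from the bottom:
combine E(21), F(26) → 47
combine B(42), 47 → 89
combine C(51), D(53) → 104
combine 89, 104 → 193
combine A(110), 193 → 303
F's leaf is at depth 4, giving a 4-bit codeword.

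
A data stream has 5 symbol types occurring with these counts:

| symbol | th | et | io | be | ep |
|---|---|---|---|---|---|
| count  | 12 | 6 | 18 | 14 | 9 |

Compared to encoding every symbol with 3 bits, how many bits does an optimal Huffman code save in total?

Fixed-length: 3 bits × 59 symbols = 177 bits.
Huffman merges:
combine et(6), ep(9) → 15
combine th(12), be(14) → 26
combine 15, io(18) → 33
combine 26, 33 → 59
Huffman total = 15 + 26 + 33 + 59 = 133 bits.
Saving = 177 − 133 = 44 bits.

44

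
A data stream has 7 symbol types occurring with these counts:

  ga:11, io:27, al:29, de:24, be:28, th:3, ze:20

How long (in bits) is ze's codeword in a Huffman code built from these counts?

3

Repeatedly merge the two smallest:
combine th(3), ga(11) → 14
combine 14, ze(20) → 34
combine de(24), io(27) → 51
combine be(28), al(29) → 57
combine 34, 51 → 85
combine 57, 85 → 142
ze sits 3 levels below the root, so its codeword is 3 bits.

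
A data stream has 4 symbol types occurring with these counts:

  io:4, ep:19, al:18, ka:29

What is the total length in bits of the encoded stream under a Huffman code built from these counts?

133

Build the Huffman tree bottom-up:
combine io(4), al(18) → 22
combine ep(19), 22 → 41
combine ka(29), 41 → 70
Each symbol's bit-cost is frequency × depth; summing gives 133 bits (equivalently 22 + 41 + 70).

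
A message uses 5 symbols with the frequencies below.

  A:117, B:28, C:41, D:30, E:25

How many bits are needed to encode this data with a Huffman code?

489

Merge the two smallest weights repeatedly:
merge E(25) and B(28): 53
merge D(30) and C(41): 71
merge 53 and 71: 124
merge A(117) and 124: 241
Total encoded bits = sum of merged weights = 53 + 71 + 124 + 241 = 489.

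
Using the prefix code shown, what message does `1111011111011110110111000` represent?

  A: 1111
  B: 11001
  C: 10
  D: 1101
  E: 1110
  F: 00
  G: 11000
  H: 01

AHAHEDG

Read left to right; each codeword is recognised as soon as it completes (prefix code):
  1111→A | 01→H | 1111→A | 01→H | 1110→E | 1101→D | 11000→G
Decoded message: AHAHEDG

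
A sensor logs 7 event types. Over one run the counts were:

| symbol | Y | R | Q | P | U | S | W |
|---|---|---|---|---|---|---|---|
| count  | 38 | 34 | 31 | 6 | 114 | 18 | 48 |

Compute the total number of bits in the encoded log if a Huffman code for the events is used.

718

Greedily combine the two least-frequent nodes:
combine P(6), S(18) → 24
combine 24, Q(31) → 55
combine R(34), Y(38) → 72
combine W(48), 55 → 103
combine 72, 103 → 175
combine U(114), 175 → 289
Each symbol's bit-cost is frequency × depth; summing gives 718 bits (equivalently 24 + 55 + 72 + 103 + 175 + 289).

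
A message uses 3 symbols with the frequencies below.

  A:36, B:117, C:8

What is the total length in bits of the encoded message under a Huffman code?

Merge the two smallest weights repeatedly:
combine C(8), A(36) → 44
combine 44, B(117) → 161
Total encoded bits = sum of merged weights = 44 + 161 = 205.

205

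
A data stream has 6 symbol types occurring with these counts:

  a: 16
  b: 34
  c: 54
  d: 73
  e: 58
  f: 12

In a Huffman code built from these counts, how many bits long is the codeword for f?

Repeatedly merge the two smallest:
merge f(12) and a(16): 28
merge 28 and b(34): 62
merge c(54) and e(58): 112
merge 62 and d(73): 135
merge 112 and 135: 247
The subtree containing f is merged 4 times, so code length = 4.

4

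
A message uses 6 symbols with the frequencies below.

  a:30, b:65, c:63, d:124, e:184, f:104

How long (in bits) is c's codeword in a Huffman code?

4

Huffman merges, smallest pair first:
combine a(30), c(63) → 93
combine b(65), 93 → 158
combine f(104), d(124) → 228
combine 158, e(184) → 342
combine 228, 342 → 570
c sits 4 levels below the root, so its codeword is 4 bits.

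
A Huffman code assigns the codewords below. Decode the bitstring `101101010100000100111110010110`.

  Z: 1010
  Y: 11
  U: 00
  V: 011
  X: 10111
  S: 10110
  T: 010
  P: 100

SZPUTVYPS

Read left to right; each codeword is recognised as soon as it completes (prefix code):
  10110→S | 1010→Z | 100→P | 00→U | 010→T | 011→V | 11→Y | 100→P | 10110→S
Decoded message: SZPUTVYPS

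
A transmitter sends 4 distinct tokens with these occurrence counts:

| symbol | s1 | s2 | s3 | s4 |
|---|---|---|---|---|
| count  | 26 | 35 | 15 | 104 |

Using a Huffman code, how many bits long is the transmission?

Merge the two smallest weights repeatedly:
s3(15) + s1(26) → 41
s2(35) + 41 → 76
76 + s4(104) → 180
The encoded length is the sum of every internal node's weight: 41 + 76 + 180 = 297 bits.

297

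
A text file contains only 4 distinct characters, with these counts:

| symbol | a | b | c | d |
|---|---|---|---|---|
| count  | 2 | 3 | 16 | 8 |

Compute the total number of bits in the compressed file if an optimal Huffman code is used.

Greedily combine the two least-frequent nodes:
merge a(2) and b(3): 5
merge 5 and d(8): 13
merge 13 and c(16): 29
The encoded length is the sum of every internal node's weight: 5 + 13 + 29 = 47 bits.

47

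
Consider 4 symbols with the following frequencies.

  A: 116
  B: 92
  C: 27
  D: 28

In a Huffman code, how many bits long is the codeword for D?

Repeatedly merge the two smallest:
merge C(27) and D(28): 55
merge 55 and B(92): 147
merge A(116) and 147: 263
D's leaf is at depth 3, giving a 3-bit codeword.

3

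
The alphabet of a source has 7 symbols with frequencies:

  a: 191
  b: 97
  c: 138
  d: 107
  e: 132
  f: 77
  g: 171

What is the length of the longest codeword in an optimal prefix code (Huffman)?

3

Merge the two lowest-weight nodes at each step:
f(77) + b(97) → 174
d(107) + e(132) → 239
c(138) + g(171) → 309
174 + a(191) → 365
239 + 309 → 548
365 + 548 → 913
The rarest symbols sit at the bottom; the longest codeword is 3 bits.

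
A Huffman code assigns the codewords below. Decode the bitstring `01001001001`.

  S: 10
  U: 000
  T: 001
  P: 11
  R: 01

RTTT

Read left to right; each codeword is recognised as soon as it completes (prefix code):
  01→R | 001→T | 001→T | 001→T
Decoded message: RTTT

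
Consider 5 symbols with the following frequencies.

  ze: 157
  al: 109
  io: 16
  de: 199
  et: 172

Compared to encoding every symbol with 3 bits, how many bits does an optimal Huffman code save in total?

528

Fixed-length: 3 bits × 653 symbols = 1959 bits.
Huffman merges:
combine io(16), al(109) → 125
combine 125, ze(157) → 282
combine et(172), de(199) → 371
combine 282, 371 → 653
Huffman total = 125 + 282 + 371 + 653 = 1431 bits.
Saving = 1959 − 1431 = 528 bits.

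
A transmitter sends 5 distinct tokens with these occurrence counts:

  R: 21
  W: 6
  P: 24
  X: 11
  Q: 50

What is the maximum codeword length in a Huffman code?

4

Merge the two lowest-weight nodes at each step:
W(6) + X(11) → 17
17 + R(21) → 38
P(24) + 38 → 62
Q(50) + 62 → 112
The first pair merged (W, X) ends up deepest, at depth 4.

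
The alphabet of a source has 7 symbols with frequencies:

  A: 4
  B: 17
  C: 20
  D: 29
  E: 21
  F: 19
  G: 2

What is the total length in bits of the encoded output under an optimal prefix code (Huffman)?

Build the Huffman tree bottom-up:
G(2) + A(4) → 6
6 + B(17) → 23
F(19) + C(20) → 39
E(21) + 23 → 44
D(29) + 39 → 68
44 + 68 → 112
Total encoded bits = sum of merged weights = 6 + 23 + 39 + 44 + 68 + 112 = 292.

292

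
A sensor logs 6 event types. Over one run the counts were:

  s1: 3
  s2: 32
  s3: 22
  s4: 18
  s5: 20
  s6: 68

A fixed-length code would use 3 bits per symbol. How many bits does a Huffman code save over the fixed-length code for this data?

Fixed-length: 3 bits × 163 symbols = 489 bits.
Huffman merges:
combine s1(3), s4(18) → 21
combine s5(20), 21 → 41
combine s3(22), s2(32) → 54
combine 41, 54 → 95
combine s6(68), 95 → 163
Huffman total = 21 + 41 + 54 + 95 + 163 = 374 bits.
Saving = 489 − 374 = 115 bits.

115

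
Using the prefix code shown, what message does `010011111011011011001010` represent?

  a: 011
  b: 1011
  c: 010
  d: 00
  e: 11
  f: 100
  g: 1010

Read left to right; each codeword is recognised as soon as it completes (prefix code):
  010→c | 011→a | 11→e | 1011→b | 011→a | 011→a | 00→d | 1010→g
Decoded message: caebaadg

caebaadg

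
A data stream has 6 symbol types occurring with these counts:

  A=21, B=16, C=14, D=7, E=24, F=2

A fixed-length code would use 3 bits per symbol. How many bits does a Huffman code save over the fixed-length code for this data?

Fixed-length: 3 bits × 84 symbols = 252 bits.
Huffman merges:
combine F(2), D(7) → 9
combine 9, C(14) → 23
combine B(16), A(21) → 37
combine 23, E(24) → 47
combine 37, 47 → 84
Huffman total = 9 + 23 + 37 + 47 + 84 = 200 bits.
Saving = 252 − 200 = 52 bits.

52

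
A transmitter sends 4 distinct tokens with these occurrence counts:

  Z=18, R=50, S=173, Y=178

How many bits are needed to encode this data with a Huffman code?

728

Build the Huffman tree bottom-up:
merge Z(18) and R(50): 68
merge 68 and S(173): 241
merge Y(178) and 241: 419
The encoded length is the sum of every internal node's weight: 68 + 241 + 419 = 728 bits.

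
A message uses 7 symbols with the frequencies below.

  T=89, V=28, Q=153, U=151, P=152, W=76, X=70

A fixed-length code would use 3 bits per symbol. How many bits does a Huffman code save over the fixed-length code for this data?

Fixed-length: 3 bits × 719 symbols = 2157 bits.
Huffman merges:
combine V(28), X(70) → 98
combine W(76), T(89) → 165
combine 98, U(151) → 249
combine P(152), Q(153) → 305
combine 165, 249 → 414
combine 305, 414 → 719
Huffman total = 98 + 165 + 249 + 305 + 414 + 719 = 1950 bits.
Saving = 2157 − 1950 = 207 bits.

207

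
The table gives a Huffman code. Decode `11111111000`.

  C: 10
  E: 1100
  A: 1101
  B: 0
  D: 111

Read left to right; each codeword is recognised as soon as it completes (prefix code):
  111→D | 111→D | 1100→E | 0→B
Decoded message: DDEB

DDEB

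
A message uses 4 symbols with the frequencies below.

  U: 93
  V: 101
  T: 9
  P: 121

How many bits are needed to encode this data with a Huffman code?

629

Build the Huffman tree bottom-up:
merge T(9) and U(93): 102
merge V(101) and 102: 203
merge P(121) and 203: 324
The encoded length is the sum of every internal node's weight: 102 + 203 + 324 = 629 bits.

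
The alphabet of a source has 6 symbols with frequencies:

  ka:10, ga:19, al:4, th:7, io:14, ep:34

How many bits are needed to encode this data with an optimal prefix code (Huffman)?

207

Merge the two smallest weights repeatedly:
al(4) + th(7) → 11
ka(10) + 11 → 21
io(14) + ga(19) → 33
21 + 33 → 54
ep(34) + 54 → 88
Total encoded bits = sum of merged weights = 11 + 21 + 33 + 54 + 88 = 207.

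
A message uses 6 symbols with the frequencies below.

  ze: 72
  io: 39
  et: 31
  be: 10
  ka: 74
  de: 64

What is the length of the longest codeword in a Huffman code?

Merge the two lowest-weight nodes at each step:
merge be(10) and et(31): 41
merge io(39) and 41: 80
merge de(64) and ze(72): 136
merge ka(74) and 80: 154
merge 136 and 154: 290
Maximum depth reached is 4.

4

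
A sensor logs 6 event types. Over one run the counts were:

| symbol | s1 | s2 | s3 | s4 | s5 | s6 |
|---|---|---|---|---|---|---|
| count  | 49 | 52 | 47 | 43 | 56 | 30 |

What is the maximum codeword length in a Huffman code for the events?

3

Merge the two lowest-weight nodes at each step:
s6(30) + s4(43) → 73
s3(47) + s1(49) → 96
s2(52) + s5(56) → 108
73 + 96 → 169
108 + 169 → 277
The first pair merged (s6, s4) ends up deepest, at depth 3.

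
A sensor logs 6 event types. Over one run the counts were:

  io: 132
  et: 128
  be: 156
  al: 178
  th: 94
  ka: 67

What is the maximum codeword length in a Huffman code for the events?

Merge the two lowest-weight nodes at each step:
ka(67) + th(94) → 161
et(128) + io(132) → 260
be(156) + 161 → 317
al(178) + 260 → 438
317 + 438 → 755
The rarest symbols sit at the bottom; the longest codeword is 3 bits.

3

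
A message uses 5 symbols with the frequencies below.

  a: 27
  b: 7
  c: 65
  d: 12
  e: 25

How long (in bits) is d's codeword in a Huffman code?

4

Huffman merges, smallest pair first:
b(7) + d(12) → 19
19 + e(25) → 44
a(27) + 44 → 71
c(65) + 71 → 136
d's leaf is at depth 4, giving a 4-bit codeword.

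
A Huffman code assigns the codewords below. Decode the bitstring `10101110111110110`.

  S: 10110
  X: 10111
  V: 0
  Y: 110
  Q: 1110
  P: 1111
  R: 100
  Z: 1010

Read left to right; each codeword is recognised as soon as it completes (prefix code):
  1010→Z | 1110→Q | 1111→P | 10110→S
Decoded message: ZQPS

ZQPS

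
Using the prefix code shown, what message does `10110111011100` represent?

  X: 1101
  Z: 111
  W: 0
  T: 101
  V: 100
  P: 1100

Read left to right; each codeword is recognised as soon as it completes (prefix code):
  101→T | 101→T | 1101→X | 1100→P
Decoded message: TTXP

TTXP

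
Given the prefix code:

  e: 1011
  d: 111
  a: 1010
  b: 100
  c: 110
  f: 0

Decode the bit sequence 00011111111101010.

Read left to right; each codeword is recognised as soon as it completes (prefix code):
  0→f | 0→f | 0→f | 111→d | 111→d | 111→d | 0→f | 1010→a
Decoded message: fffdddfa

fffdddfa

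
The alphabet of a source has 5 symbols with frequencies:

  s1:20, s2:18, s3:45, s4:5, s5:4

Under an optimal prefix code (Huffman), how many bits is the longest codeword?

Merge the two lowest-weight nodes at each step:
merge s5(4) and s4(5): 9
merge 9 and s2(18): 27
merge s1(20) and 27: 47
merge s3(45) and 47: 92
The rarest symbols sit at the bottom; the longest codeword is 4 bits.

4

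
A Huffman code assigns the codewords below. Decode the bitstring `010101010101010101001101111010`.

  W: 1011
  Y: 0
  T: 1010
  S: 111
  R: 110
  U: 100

Read left to right; each codeword is recognised as soon as it completes (prefix code):
  0→Y | 1010→T | 1010→T | 1010→T | 1010→T | 100→U | 110→R | 111→S | 1010→T
Decoded message: YTTTTURST

YTTTTURST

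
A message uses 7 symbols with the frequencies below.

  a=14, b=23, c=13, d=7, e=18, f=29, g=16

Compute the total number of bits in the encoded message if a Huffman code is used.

Build the Huffman tree bottom-up:
merge d(7) and c(13): 20
merge a(14) and g(16): 30
merge e(18) and 20: 38
merge b(23) and f(29): 52
merge 30 and 38: 68
merge 52 and 68: 120
The encoded length is the sum of every internal node's weight: 20 + 30 + 38 + 52 + 68 + 120 = 328 bits.

328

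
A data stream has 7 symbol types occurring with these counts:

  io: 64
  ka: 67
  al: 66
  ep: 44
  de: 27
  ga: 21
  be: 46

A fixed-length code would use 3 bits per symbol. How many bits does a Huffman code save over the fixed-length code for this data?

85

Fixed-length: 3 bits × 335 symbols = 1005 bits.
Huffman merges:
merge ga(21) and de(27): 48
merge ep(44) and be(46): 90
merge 48 and io(64): 112
merge al(66) and ka(67): 133
merge 90 and 112: 202
merge 133 and 202: 335
Huffman total = 48 + 90 + 112 + 133 + 202 + 335 = 920 bits.
Saving = 1005 − 920 = 85 bits.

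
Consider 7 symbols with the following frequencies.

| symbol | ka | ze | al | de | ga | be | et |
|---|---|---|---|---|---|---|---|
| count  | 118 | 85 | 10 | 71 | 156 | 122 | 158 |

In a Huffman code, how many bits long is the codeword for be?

Huffman merges, smallest pair first:
al(10) + de(71) → 81
81 + ze(85) → 166
ka(118) + be(122) → 240
ga(156) + et(158) → 314
166 + 240 → 406
314 + 406 → 720
be's leaf is at depth 3, giving a 3-bit codeword.

3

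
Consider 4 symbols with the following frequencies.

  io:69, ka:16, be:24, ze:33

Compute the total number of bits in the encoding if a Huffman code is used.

255

Greedily combine the two least-frequent nodes:
merge ka(16) and be(24): 40
merge ze(33) and 40: 73
merge io(69) and 73: 142
The encoded length is the sum of every internal node's weight: 40 + 73 + 142 = 255 bits.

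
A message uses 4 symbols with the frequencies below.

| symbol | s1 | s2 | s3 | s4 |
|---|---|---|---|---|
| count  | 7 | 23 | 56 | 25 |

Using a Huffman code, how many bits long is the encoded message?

Greedily combine the two least-frequent nodes:
s1(7) + s2(23) → 30
s4(25) + 30 → 55
55 + s3(56) → 111
The encoded length is the sum of every internal node's weight: 30 + 55 + 111 = 196 bits.

196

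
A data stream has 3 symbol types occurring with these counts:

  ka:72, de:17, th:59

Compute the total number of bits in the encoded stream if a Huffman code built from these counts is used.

224

Merge the two smallest weights repeatedly:
merge de(17) and th(59): 76
merge ka(72) and 76: 148
Each symbol's bit-cost is frequency × depth; summing gives 224 bits (equivalently 76 + 148).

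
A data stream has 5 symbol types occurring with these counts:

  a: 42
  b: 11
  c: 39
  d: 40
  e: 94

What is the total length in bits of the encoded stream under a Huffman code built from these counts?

Build the Huffman tree bottom-up:
merge b(11) and c(39): 50
merge d(40) and a(42): 82
merge 50 and 82: 132
merge e(94) and 132: 226
Each symbol's bit-cost is frequency × depth; summing gives 490 bits (equivalently 50 + 82 + 132 + 226).

490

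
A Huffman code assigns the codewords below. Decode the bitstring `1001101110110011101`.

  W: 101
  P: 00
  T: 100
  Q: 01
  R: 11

TRQRQTRW

Read left to right; each codeword is recognised as soon as it completes (prefix code):
  100→T | 11→R | 01→Q | 11→R | 01→Q | 100→T | 11→R | 101→W
Decoded message: TRQRQTRW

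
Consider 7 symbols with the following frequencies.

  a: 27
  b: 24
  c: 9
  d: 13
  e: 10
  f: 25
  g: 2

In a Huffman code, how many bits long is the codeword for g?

5

Repeatedly merge the two smallest:
g(2) + c(9) → 11
e(10) + 11 → 21
d(13) + 21 → 34
b(24) + f(25) → 49
a(27) + 34 → 61
49 + 61 → 110
g sits 5 levels below the root, so its codeword is 5 bits.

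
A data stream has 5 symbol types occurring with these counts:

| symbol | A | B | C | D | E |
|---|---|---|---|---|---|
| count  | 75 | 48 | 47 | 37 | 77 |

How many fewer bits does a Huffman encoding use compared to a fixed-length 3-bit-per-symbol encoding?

Fixed-length: 3 bits × 284 symbols = 852 bits.
Huffman merges:
combine D(37), C(47) → 84
combine B(48), A(75) → 123
combine E(77), 84 → 161
combine 123, 161 → 284
Huffman total = 84 + 123 + 161 + 284 = 652 bits.
Saving = 852 − 652 = 200 bits.

200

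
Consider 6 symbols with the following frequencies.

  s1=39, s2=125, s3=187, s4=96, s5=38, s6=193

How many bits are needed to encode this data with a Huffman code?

1606

Merge the two smallest weights repeatedly:
combine s5(38), s1(39) → 77
combine 77, s4(96) → 173
combine s2(125), 173 → 298
combine s3(187), s6(193) → 380
combine 298, 380 → 678
Total encoded bits = sum of merged weights = 77 + 173 + 298 + 380 + 678 = 1606.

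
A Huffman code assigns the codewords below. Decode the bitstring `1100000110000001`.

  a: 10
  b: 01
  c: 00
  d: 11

dccbaccb

Read left to right; each codeword is recognised as soon as it completes (prefix code):
  11→d | 00→c | 00→c | 01→b | 10→a | 00→c | 00→c | 01→b
Decoded message: dccbaccb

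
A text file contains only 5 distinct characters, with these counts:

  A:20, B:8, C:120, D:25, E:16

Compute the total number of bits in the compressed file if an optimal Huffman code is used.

326

Merge the two smallest weights repeatedly:
B(8) + E(16) → 24
A(20) + 24 → 44
D(25) + 44 → 69
69 + C(120) → 189
Total encoded bits = sum of merged weights = 24 + 44 + 69 + 189 = 326.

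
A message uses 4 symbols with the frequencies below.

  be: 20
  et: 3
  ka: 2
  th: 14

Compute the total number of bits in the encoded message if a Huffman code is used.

63

Greedily combine the two least-frequent nodes:
combine ka(2), et(3) → 5
combine 5, th(14) → 19
combine 19, be(20) → 39
Each symbol's bit-cost is frequency × depth; summing gives 63 bits (equivalently 5 + 19 + 39).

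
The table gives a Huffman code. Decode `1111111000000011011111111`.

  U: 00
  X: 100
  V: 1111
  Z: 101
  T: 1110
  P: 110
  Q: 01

VTUUUPVV

Read left to right; each codeword is recognised as soon as it completes (prefix code):
  1111→V | 1110→T | 00→U | 00→U | 00→U | 110→P | 1111→V | 1111→V
Decoded message: VTUUUPVV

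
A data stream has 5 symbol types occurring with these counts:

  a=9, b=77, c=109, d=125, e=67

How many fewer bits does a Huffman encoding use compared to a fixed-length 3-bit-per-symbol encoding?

Fixed-length: 3 bits × 387 symbols = 1161 bits.
Huffman merges:
a(9) + e(67) → 76
76 + b(77) → 153
c(109) + d(125) → 234
153 + 234 → 387
Huffman total = 76 + 153 + 234 + 387 = 850 bits.
Saving = 1161 − 850 = 311 bits.

311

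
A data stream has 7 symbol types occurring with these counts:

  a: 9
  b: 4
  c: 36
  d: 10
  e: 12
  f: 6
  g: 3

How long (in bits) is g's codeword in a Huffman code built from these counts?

5

Build the tree from the bottom:
combine g(3), b(4) → 7
combine f(6), 7 → 13
combine a(9), d(10) → 19
combine e(12), 13 → 25
combine 19, 25 → 44
combine c(36), 44 → 80
g sits 5 levels below the root, so its codeword is 5 bits.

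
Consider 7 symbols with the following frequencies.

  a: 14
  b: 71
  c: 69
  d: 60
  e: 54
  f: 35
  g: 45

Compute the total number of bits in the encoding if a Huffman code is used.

Greedily combine the two least-frequent nodes:
combine a(14), f(35) → 49
combine g(45), 49 → 94
combine e(54), d(60) → 114
combine c(69), b(71) → 140
combine 94, 114 → 208
combine 140, 208 → 348
The encoded length is the sum of every internal node's weight: 49 + 94 + 114 + 140 + 208 + 348 = 953 bits.

953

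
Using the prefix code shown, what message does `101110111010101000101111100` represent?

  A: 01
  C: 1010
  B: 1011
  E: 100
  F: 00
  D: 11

BBCCFBDE

Read left to right; each codeword is recognised as soon as it completes (prefix code):
  1011→B | 1011→B | 1010→C | 1010→C | 00→F | 1011→B | 11→D | 100→E
Decoded message: BBCCFBDE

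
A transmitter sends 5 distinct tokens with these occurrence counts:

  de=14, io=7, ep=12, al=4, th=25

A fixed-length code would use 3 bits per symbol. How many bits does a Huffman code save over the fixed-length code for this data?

53

Fixed-length: 3 bits × 62 symbols = 186 bits.
Huffman merges:
combine al(4), io(7) → 11
combine 11, ep(12) → 23
combine de(14), 23 → 37
combine th(25), 37 → 62
Huffman total = 11 + 23 + 37 + 62 = 133 bits.
Saving = 186 − 133 = 53 bits.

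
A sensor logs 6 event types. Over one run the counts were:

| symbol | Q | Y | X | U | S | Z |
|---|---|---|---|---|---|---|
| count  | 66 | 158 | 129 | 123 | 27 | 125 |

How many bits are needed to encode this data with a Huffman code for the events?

Greedily combine the two least-frequent nodes:
merge S(27) and Q(66): 93
merge 93 and U(123): 216
merge Z(125) and X(129): 254
merge Y(158) and 216: 374
merge 254 and 374: 628
The encoded length is the sum of every internal node's weight: 93 + 216 + 254 + 374 + 628 = 1565 bits.

1565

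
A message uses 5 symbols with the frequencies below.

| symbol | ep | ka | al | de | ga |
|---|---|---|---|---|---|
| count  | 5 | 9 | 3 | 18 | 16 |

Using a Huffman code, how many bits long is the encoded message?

109

Build the Huffman tree bottom-up:
merge al(3) and ep(5): 8
merge 8 and ka(9): 17
merge ga(16) and 17: 33
merge de(18) and 33: 51
Each symbol's bit-cost is frequency × depth; summing gives 109 bits (equivalently 8 + 17 + 33 + 51).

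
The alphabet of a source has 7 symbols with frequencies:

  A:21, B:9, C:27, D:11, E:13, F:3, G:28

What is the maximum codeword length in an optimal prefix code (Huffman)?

Merge the two lowest-weight nodes at each step:
combine F(3), B(9) → 12
combine D(11), 12 → 23
combine E(13), A(21) → 34
combine 23, C(27) → 50
combine G(28), 34 → 62
combine 50, 62 → 112
The rarest symbols sit at the bottom; the longest codeword is 4 bits.

4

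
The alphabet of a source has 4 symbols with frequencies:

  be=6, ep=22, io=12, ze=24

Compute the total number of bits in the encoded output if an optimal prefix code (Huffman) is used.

122

Merge the two smallest weights repeatedly:
combine be(6), io(12) → 18
combine 18, ep(22) → 40
combine ze(24), 40 → 64
Each symbol's bit-cost is frequency × depth; summing gives 122 bits (equivalently 18 + 40 + 64).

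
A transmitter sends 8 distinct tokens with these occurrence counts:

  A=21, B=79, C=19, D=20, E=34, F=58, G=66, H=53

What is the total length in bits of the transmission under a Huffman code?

Greedily combine the two least-frequent nodes:
merge C(19) and D(20): 39
merge A(21) and E(34): 55
merge 39 and H(53): 92
merge 55 and F(58): 113
merge G(66) and B(79): 145
merge 92 and 113: 205
merge 145 and 205: 350
The encoded length is the sum of every internal node's weight: 39 + 55 + 92 + 113 + 145 + 205 + 350 = 999 bits.

999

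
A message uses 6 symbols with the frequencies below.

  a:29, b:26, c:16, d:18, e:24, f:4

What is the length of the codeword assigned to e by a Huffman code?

Repeatedly merge the two smallest:
combine f(4), c(16) → 20
combine d(18), 20 → 38
combine e(24), b(26) → 50
combine a(29), 38 → 67
combine 50, 67 → 117
e sits 2 levels below the root, so its codeword is 2 bits.

2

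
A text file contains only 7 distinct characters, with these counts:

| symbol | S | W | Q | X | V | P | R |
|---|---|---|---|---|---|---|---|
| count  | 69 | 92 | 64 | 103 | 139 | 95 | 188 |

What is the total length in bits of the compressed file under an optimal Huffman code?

Build the Huffman tree bottom-up:
Q(64) + S(69) → 133
W(92) + P(95) → 187
X(103) + 133 → 236
V(139) + 187 → 326
R(188) + 236 → 424
326 + 424 → 750
Total encoded bits = sum of merged weights = 133 + 187 + 236 + 326 + 424 + 750 = 2056.

2056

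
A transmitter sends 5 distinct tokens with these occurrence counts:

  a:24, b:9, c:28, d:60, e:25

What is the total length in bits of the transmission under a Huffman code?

318

Greedily combine the two least-frequent nodes:
combine b(9), a(24) → 33
combine e(25), c(28) → 53
combine 33, 53 → 86
combine d(60), 86 → 146
The encoded length is the sum of every internal node's weight: 33 + 53 + 86 + 146 = 318 bits.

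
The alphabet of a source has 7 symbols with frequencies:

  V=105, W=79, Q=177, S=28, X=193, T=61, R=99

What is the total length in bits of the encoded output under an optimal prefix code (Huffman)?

Greedily combine the two least-frequent nodes:
combine S(28), T(61) → 89
combine W(79), 89 → 168
combine R(99), V(105) → 204
combine 168, Q(177) → 345
combine X(193), 204 → 397
combine 345, 397 → 742
The encoded length is the sum of every internal node's weight: 89 + 168 + 204 + 345 + 397 + 742 = 1945 bits.

1945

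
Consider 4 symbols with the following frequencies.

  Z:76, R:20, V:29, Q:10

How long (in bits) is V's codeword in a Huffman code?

Repeatedly merge the two smallest:
merge Q(10) and R(20): 30
merge V(29) and 30: 59
merge 59 and Z(76): 135
The subtree containing V is merged 2 times, so code length = 2.

2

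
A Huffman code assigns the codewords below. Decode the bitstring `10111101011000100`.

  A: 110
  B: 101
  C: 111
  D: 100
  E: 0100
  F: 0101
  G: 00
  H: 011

Read left to right; each codeword is recognised as soon as it completes (prefix code):
  101→B | 111→C | 0101→F | 100→D | 0100→E
Decoded message: BCFDE

BCFDE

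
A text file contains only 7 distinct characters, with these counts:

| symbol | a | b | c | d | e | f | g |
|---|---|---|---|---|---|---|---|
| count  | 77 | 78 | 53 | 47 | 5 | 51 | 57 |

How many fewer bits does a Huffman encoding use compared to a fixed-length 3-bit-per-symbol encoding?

103

Fixed-length: 3 bits × 368 symbols = 1104 bits.
Huffman merges:
merge e(5) and d(47): 52
merge f(51) and 52: 103
merge c(53) and g(57): 110
merge a(77) and b(78): 155
merge 103 and 110: 213
merge 155 and 213: 368
Huffman total = 52 + 103 + 110 + 155 + 213 + 368 = 1001 bits.
Saving = 1104 − 1001 = 103 bits.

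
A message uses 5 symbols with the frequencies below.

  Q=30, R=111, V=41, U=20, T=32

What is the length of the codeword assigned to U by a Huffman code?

Repeatedly merge the two smallest:
U(20) + Q(30) → 50
T(32) + V(41) → 73
50 + 73 → 123
R(111) + 123 → 234
U sits 3 levels below the root, so its codeword is 3 bits.

3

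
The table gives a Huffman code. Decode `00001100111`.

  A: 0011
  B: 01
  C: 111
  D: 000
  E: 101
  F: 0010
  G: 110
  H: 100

DBHC

Read left to right; each codeword is recognised as soon as it completes (prefix code):
  000→D | 01→B | 100→H | 111→C
Decoded message: DBHC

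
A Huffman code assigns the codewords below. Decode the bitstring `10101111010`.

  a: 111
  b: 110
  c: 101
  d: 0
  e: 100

Read left to right; each codeword is recognised as soon as it completes (prefix code):
  101→c | 0→d | 111→a | 101→c | 0→d
Decoded message: cdacd

cdacd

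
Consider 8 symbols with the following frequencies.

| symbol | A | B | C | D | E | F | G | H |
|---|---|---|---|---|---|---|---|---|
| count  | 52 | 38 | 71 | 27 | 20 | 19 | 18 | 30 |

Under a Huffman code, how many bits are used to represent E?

Huffman merges, smallest pair first:
merge G(18) and F(19): 37
merge E(20) and D(27): 47
merge H(30) and 37: 67
merge B(38) and 47: 85
merge A(52) and 67: 119
merge C(71) and 85: 156
merge 119 and 156: 275
E's leaf is at depth 4, giving a 4-bit codeword.

4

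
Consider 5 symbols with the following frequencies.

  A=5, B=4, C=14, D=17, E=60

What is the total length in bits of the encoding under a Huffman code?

172

Greedily combine the two least-frequent nodes:
combine B(4), A(5) → 9
combine 9, C(14) → 23
combine D(17), 23 → 40
combine 40, E(60) → 100
Total encoded bits = sum of merged weights = 9 + 23 + 40 + 100 = 172.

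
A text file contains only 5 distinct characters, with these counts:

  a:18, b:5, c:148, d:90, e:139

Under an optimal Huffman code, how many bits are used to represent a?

4

Huffman merges, smallest pair first:
merge b(5) and a(18): 23
merge 23 and d(90): 113
merge 113 and e(139): 252
merge c(148) and 252: 400
a sits 4 levels below the root, so its codeword is 4 bits.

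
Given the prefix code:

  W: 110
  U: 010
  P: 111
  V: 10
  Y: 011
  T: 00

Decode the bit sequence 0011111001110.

TPWYV

Read left to right; each codeword is recognised as soon as it completes (prefix code):
  00→T | 111→P | 110→W | 011→Y | 10→V
Decoded message: TPWYV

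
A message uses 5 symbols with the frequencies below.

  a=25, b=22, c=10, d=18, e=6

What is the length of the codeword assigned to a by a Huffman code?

Huffman merges, smallest pair first:
e(6) + c(10) → 16
16 + d(18) → 34
b(22) + a(25) → 47
34 + 47 → 81
a's leaf is at depth 2, giving a 2-bit codeword.

2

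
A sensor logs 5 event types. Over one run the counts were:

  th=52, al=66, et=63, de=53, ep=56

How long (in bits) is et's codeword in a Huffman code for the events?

Repeatedly merge the two smallest:
merge th(52) and de(53): 105
merge ep(56) and et(63): 119
merge al(66) and 105: 171
merge 119 and 171: 290
The subtree containing et is merged 2 times, so code length = 2.

2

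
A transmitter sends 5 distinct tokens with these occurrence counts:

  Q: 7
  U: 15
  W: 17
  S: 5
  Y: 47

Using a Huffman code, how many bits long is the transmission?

174

Merge the two smallest weights repeatedly:
S(5) + Q(7) → 12
12 + U(15) → 27
W(17) + 27 → 44
44 + Y(47) → 91
Each symbol's bit-cost is frequency × depth; summing gives 174 bits (equivalently 12 + 27 + 44 + 91).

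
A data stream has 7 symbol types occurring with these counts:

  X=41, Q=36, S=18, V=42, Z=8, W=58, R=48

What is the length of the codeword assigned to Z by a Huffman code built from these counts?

Huffman merges, smallest pair first:
Z(8) + S(18) → 26
26 + Q(36) → 62
X(41) + V(42) → 83
R(48) + W(58) → 106
62 + 83 → 145
106 + 145 → 251
The subtree containing Z is merged 4 times, so code length = 4.

4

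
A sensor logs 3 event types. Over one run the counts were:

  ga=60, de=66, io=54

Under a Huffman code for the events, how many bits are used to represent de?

1

Repeatedly merge the two smallest:
merge io(54) and ga(60): 114
merge de(66) and 114: 180
de is a child of the root — depth 1, so its codeword is a single bit.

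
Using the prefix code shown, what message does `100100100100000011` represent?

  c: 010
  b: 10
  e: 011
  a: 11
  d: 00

Read left to right; each codeword is recognised as soon as it completes (prefix code):
  10→b | 010→c | 010→c | 010→c | 00→d | 00→d | 011→e
Decoded message: bcccdde

bcccdde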